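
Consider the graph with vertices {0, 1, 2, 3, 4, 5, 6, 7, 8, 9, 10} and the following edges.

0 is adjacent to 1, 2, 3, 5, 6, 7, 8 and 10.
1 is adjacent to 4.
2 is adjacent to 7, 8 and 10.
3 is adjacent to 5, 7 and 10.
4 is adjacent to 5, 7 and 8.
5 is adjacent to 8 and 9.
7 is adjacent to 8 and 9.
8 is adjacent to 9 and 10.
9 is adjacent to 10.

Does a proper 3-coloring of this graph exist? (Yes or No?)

0, 2, 8, 10 are mutually adjacent (a clique of size 4), so at least 4 colors are needed.
So 3 colors are not enough.

No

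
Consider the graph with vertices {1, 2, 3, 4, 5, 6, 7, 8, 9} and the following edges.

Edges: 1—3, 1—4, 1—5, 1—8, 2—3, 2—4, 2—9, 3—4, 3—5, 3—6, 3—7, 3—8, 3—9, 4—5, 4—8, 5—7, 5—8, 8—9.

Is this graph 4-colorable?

1, 3, 4, 5, 8 are mutually adjacent (a clique of size 5), so at least 5 colors are needed.
So 4 colors are not enough.

No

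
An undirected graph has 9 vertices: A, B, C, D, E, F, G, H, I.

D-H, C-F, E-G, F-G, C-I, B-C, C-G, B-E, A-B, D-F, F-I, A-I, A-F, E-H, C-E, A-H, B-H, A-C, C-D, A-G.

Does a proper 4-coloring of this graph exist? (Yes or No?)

Yes

The chromatic number is 4. A, C, F, I are pairwise adjacent (a clique of size 4), so at least 4 colors are needed.
One proper 4-coloring: A=2, B=3, C=1, D=2, E=2, F=3, G=4, H=1, I=4.
That is already a proper 4-coloring.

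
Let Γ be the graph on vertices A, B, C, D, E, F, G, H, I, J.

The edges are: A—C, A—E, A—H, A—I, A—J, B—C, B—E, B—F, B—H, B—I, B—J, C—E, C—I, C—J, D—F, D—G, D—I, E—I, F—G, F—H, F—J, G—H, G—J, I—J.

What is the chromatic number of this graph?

4

A, C, I, J form a clique, so at least 4 colors are needed.
4 colors suffice: A=green, B=green, C=yellow, D=blue, E=blue, F=red, G=green, H=blue, I=red, J=blue. Each edge has distinct colors on its endpoints.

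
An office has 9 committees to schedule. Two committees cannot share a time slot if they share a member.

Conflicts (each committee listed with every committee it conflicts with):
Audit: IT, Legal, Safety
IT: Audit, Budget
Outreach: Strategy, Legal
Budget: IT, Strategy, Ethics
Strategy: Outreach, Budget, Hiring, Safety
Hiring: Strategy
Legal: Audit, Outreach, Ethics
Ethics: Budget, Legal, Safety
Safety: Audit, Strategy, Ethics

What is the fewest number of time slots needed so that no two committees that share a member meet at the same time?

The cycle Safety-Audit-Legal-Outreach-Strategy-Safety has odd length 5, so it cannot be 2-colored; at least 3 time slots are needed.
Using 3 time slots: Audit=2, IT=1, Outreach=2, Budget=3, Strategy=1, Hiring=2, Legal=1, Ethics=2, Safety=3. No two conflicting committees share a time slot.

3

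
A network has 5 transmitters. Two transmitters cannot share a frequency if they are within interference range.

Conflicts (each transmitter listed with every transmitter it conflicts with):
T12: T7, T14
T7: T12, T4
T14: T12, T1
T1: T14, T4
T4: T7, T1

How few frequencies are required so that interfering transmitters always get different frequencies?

The cycle T7-T12-T14-T1-T4-T7 has odd length 5, so it cannot be 2-colored; at least 3 frequencies are needed.
3 frequencies suffice: frequency 1 → {T14, T4}; frequency 2 → {T7, T1}; frequency 3 → {T12}. Every pair that conflicts lands in different frequencies.

3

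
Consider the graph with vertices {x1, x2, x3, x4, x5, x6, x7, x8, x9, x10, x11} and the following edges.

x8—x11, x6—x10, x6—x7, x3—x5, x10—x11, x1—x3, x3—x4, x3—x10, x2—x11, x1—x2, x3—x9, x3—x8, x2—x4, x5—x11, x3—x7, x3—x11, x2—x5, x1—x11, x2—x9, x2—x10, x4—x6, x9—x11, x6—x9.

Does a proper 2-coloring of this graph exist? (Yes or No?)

x2, x10, x11 form a triangle, so at least 3 colors are needed.
So 2 colors are not enough.

No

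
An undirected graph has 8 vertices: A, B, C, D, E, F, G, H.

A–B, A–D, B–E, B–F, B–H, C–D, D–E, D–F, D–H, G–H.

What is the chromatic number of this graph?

A and D are adjacent, so at least 2 colors are needed.
2 colors suffice: color 1 → {B, D, G}; color 2 → {A, C, E, F, H}. No two adjacent vertices share a color.

2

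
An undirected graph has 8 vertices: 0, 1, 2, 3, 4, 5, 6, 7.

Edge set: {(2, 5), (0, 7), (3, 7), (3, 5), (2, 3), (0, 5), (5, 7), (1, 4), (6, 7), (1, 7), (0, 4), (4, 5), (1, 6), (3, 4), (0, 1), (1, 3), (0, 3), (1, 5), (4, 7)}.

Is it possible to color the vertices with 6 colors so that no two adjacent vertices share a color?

The chromatic number is 6. 0, 1, 3, 4, 5, 7 form a clique, so at least 6 colors are needed.
6 colors suffice: color a → {3, 6}; color b → {1, 2}; color c → {7}; color d → {5}; color e → {0}; color f → {4}.
That is already a proper 6-coloring.

Yes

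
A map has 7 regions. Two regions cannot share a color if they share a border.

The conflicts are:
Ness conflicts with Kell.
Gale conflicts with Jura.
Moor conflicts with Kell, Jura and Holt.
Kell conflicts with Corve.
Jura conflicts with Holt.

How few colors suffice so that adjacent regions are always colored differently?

Moor, Jura, Holt are mutually in conflict, so at least 3 colors are needed.
3 colors suffice: Ness=1, Gale=1, Moor=1, Kell=2, Jura=2, Holt=3, Corve=1. No two conflicting regions share a color.

3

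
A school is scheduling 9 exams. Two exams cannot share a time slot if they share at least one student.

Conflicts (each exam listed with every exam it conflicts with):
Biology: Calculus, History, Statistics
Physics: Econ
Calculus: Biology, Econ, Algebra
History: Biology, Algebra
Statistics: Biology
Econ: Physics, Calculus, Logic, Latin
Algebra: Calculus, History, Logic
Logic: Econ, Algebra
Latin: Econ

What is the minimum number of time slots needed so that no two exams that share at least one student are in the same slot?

Biology and History conflict, so at least 2 time slots are needed.
2 time slots suffice: time slot 1 → {Biology, Econ, Algebra}; time slot 2 → {Physics, Calculus, History, Statistics, Logic, Latin}. Every pair that conflicts lands in different time slots.

2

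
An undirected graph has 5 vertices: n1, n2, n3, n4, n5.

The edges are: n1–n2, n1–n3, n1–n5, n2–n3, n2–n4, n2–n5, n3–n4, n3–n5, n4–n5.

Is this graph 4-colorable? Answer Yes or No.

The chromatic number is 4. n2, n3, n4, n5 are pairwise adjacent (a clique of size 4), so at least 4 colors are needed.
4 colors suffice: n1=yellow, n2=blue, n3=green, n4=yellow, n5=red.
That is already a proper 4-coloring.

Yes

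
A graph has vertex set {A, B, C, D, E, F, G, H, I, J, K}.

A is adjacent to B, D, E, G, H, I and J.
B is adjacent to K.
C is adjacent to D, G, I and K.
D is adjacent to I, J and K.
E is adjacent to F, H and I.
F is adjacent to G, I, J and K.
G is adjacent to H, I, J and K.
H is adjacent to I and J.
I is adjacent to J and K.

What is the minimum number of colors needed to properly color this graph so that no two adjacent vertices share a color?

5

A, G, H, I, J are pairwise adjacent (a clique of size 5), so at least 5 colors are needed.
One proper 5-coloring: A=blue, B=red, C=yellow, D=green, E=green, F=purple, G=green, H=purple, I=red, J=yellow, K=blue. Every edge joins two different colors.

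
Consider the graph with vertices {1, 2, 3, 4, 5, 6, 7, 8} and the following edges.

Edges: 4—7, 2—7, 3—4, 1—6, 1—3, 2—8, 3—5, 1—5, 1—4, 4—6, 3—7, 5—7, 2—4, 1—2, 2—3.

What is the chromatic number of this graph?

2, 3, 4, 7 are mutually adjacent (a clique of size 4), so at least 4 colors are needed.
One proper 4-coloring: 1=c, 2=b, 3=a, 4=d, 5=b, 6=a, 7=c, 8=a. No two adjacent vertices share a color.

4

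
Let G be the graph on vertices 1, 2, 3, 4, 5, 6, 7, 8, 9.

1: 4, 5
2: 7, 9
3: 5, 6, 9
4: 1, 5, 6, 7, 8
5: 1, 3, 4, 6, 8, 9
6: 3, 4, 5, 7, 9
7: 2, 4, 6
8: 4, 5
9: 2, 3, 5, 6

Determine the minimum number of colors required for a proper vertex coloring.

4

3, 5, 6, 9 are pairwise adjacent (a clique of size 4), so at least 4 colors are needed.
4 colors suffice: color red → {5, 7}; color blue → {4, 9}; color green → {1, 2, 6, 8}; color yellow → {3}. Each edge has distinct colors on its endpoints.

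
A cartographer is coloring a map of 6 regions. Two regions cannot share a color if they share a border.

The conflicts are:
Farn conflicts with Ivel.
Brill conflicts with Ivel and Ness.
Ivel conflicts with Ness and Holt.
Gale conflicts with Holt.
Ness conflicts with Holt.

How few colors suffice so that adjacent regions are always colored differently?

Ivel, Ness, Holt pairwise conflict, so at least 3 colors are needed.
A valid assignment using 3 colors: Farn=2, Brill=2, Ivel=1, Gale=1, Ness=3, Holt=2. Every pair that conflicts lands in different colors.

3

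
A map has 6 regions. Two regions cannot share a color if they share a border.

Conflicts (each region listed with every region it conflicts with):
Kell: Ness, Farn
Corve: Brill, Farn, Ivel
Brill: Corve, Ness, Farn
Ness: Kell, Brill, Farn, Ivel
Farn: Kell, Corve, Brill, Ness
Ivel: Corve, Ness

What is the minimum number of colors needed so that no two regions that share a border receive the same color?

Corve, Brill, Farn are mutually in conflict, so at least 3 colors are needed.
3 colors suffice: color 1 → {Corve, Ness}; color 2 → {Farn, Ivel}; color 3 → {Kell, Brill}. No two conflicting regions share a color.

3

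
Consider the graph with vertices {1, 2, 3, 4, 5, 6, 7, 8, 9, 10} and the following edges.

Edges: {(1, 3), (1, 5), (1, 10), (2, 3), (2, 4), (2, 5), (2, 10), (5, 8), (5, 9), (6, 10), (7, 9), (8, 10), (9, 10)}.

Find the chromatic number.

5 and 8 are adjacent, so at least 2 colors are needed.
2 colors suffice: color red → {3, 4, 5, 7, 10}; color blue → {1, 2, 6, 8, 9}. No two adjacent vertices share a color.

2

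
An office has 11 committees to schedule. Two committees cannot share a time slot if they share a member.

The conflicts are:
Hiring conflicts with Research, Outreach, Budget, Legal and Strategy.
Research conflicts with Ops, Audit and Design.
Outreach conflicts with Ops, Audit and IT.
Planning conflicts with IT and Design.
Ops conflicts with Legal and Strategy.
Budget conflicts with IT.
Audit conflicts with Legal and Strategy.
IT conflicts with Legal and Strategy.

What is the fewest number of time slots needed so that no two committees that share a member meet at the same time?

Hiring and Strategy conflict, so at least 2 time slots are needed.
Using 2 time slots: Hiring=1, Research=2, Outreach=2, Planning=2, Ops=1, Budget=2, Audit=1, IT=1, Legal=2, Design=1, Strategy=2. Each listed conflict is separated.

2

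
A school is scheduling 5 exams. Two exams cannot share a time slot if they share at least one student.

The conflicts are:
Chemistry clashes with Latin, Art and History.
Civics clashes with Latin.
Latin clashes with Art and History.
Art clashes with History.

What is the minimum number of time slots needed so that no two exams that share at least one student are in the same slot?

Chemistry, Latin, Art, History all conflict with each other, so at least 4 time slots are needed.
4 time slots suffice: time slot 1 → {Latin}; time slot 2 → {Civics, Art}; time slot 3 → {History}; time slot 4 → {Chemistry}. Each listed conflict is separated.

4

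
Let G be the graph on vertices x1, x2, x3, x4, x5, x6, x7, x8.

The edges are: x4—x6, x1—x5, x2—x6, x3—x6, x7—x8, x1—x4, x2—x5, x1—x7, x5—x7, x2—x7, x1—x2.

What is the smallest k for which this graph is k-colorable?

x1, x2, x5, x7 form a clique, so at least 4 colors are needed.
4 colors suffice: color red → {x6, x7}; color blue → {x2, x3, x4, x8}; color green → {x1}; color yellow → {x5}. Each edge has distinct colors on its endpoints.

4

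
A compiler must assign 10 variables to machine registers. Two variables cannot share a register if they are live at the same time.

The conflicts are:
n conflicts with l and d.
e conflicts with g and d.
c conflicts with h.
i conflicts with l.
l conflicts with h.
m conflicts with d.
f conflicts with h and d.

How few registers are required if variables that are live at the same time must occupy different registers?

The cycle n-l-h-f-d-n has odd length 5, so it cannot be 2-colored; at least 3 registers are needed.
Using 3 registers: n=3, e=2, c=2, i=1, l=2, m=2, f=2, h=1, g=1, d=1. Every pair that conflicts lands in different registers.

3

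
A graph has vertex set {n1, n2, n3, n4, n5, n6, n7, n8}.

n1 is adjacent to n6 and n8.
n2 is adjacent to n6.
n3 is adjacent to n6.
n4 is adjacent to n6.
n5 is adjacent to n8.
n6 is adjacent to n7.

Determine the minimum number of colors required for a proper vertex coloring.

2

n1 and n8 are adjacent, so at least 2 colors are needed.
2 colors suffice: color 1 → {n6, n8}; color 2 → {n1, n2, n3, n4, n5, n7}. Every edge joins two different colors.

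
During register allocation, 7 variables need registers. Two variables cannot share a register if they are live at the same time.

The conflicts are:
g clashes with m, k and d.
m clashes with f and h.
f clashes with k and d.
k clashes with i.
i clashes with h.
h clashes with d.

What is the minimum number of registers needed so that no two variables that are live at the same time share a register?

The cycle h-d-g-k-i-h has odd length 5, so it cannot be 2-colored; at least 3 registers are needed.
Using 3 registers: g=1, m=2, f=1, k=2, i=3, h=1, d=2. No two conflicting variables share a register.

3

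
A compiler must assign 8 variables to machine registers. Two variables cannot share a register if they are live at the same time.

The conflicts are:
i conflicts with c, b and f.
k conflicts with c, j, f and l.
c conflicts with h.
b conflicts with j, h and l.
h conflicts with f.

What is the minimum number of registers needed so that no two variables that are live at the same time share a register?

The cycle b-l-k-f-i-b has odd length 5, so it cannot be 2-colored; at least 3 registers are needed.
3 registers suffice: register 1 → {k, b}; register 2 → {i, j, h, l}; register 3 → {c, f}. No two conflicting variables share a register.

3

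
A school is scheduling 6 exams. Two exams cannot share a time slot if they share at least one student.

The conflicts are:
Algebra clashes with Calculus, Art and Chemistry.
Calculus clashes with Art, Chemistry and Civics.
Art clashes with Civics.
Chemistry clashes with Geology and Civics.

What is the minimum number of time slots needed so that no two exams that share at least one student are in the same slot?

3

Algebra, Calculus, Chemistry are mutually in conflict, so at least 3 time slots are needed.
3 time slots suffice: time slot 1 → {Art, Chemistry}; time slot 2 → {Calculus, Geology}; time slot 3 → {Algebra, Civics}. No two conflicting exams share a time slot.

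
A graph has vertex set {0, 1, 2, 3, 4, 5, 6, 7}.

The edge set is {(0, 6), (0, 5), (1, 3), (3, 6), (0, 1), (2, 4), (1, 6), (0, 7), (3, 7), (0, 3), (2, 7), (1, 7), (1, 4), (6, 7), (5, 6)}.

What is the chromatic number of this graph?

5

0, 1, 3, 6, 7 are pairwise adjacent (a clique of size 5), so at least 5 colors are needed.
5 colors suffice: 0=a, 1=d, 2=a, 3=e, 4=b, 5=c, 6=b, 7=c. Each edge has distinct colors on its endpoints.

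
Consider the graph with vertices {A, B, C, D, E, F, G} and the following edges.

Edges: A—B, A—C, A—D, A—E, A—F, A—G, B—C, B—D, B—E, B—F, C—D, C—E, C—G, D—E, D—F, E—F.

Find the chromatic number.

5

A, B, C, D, E form a clique, so at least 5 colors are needed.
5 colors suffice: color 1 → {A}; color 2 → {C, F}; color 3 → {E, G}; color 4 → {B}; color 5 → {D}. Each edge has distinct colors on its endpoints.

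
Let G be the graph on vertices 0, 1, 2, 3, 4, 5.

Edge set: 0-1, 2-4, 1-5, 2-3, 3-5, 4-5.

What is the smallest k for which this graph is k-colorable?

4 and 5 are adjacent, so at least 2 colors are needed.
2 colors suffice: color a → {0, 2, 5}; color b → {1, 3, 4}. Each edge has distinct colors on its endpoints.

2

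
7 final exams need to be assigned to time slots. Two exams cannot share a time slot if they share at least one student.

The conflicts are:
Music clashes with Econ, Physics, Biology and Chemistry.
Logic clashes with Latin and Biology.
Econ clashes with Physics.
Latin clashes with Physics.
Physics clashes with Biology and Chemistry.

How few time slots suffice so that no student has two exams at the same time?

3

Music, Physics, Chemistry are mutually in conflict, so at least 3 time slots are needed.
A valid assignment using 3 time slots: Music=2, Logic=1, Econ=3, Latin=2, Physics=1, Biology=3, Chemistry=3. Every pair that conflicts lands in different time slots.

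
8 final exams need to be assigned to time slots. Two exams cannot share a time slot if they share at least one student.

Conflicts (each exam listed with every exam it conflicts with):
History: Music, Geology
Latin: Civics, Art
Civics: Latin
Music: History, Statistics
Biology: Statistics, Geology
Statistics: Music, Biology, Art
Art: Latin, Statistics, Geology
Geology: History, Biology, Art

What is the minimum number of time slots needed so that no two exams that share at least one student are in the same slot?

3

The cycle Statistics-Art-Geology-History-Music-Statistics has odd length 5, so it cannot be 2-colored; at least 3 time slots are needed.
3 time slots suffice: History=3, Latin=1, Civics=2, Music=2, Biology=2, Statistics=1, Art=2, Geology=1. Each listed conflict is separated.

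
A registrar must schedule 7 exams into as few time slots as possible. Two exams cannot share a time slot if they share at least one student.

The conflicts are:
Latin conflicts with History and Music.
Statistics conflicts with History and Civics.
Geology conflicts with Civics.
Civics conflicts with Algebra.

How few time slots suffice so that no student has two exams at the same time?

Statistics and Civics conflict, so at least 2 time slots are needed.
A valid assignment using 2 time slots: Latin=2, Statistics=2, History=1, Geology=2, Civics=1, Music=1, Algebra=2. Every pair that conflicts lands in different time slots.

2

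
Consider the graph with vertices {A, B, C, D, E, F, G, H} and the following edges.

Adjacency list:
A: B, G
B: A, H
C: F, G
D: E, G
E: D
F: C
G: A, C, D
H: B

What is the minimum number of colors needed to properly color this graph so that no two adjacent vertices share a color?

D and E are adjacent, so at least 2 colors are needed.
One proper 2-coloring: A=2, B=1, C=2, D=2, E=1, F=1, G=1, H=2. No two adjacent vertices share a color.

2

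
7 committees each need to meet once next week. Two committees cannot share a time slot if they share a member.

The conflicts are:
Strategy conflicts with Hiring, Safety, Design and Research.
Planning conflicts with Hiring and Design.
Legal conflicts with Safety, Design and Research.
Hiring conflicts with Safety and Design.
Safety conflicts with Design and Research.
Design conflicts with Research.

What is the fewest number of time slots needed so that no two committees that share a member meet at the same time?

Strategy, Hiring, Safety, Design pairwise conflict, so at least 4 time slots are needed.
4 time slots suffice: time slot 1 → {Design}; time slot 2 → {Planning, Safety}; time slot 3 → {Hiring, Research}; time slot 4 → {Strategy, Legal}. Every pair that conflicts lands in different time slots.

4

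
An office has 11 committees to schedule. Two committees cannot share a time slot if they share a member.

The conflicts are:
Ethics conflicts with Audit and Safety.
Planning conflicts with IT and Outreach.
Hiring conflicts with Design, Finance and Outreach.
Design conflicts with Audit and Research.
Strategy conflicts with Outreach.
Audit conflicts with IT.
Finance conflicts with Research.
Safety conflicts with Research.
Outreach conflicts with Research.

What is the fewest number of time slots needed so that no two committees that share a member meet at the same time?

3

The cycle Safety-Research-Design-Audit-Ethics-Safety has odd length 5, so it cannot be 2-colored; at least 3 time slots are needed.
A valid assignment using 3 time slots: Ethics=3, Planning=2, Hiring=2, Design=1, Strategy=2, Audit=2, IT=1, Finance=1, Safety=1, Outreach=1, Research=2. Every pair that conflicts lands in different time slots.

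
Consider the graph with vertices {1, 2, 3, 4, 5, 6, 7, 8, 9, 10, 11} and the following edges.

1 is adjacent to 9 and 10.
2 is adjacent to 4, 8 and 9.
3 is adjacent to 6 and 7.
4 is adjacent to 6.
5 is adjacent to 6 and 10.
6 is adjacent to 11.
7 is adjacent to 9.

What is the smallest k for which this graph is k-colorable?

The cycle 7-9-1-10-5-6-3-7 has odd length 7, so it cannot be 2-colored; at least 3 colors are needed.
3 colors suffice: color a → {6, 8, 9, 10}; color b → {1, 2, 3, 5, 11}; color c → {4, 7}. Every edge joins two different colors.

3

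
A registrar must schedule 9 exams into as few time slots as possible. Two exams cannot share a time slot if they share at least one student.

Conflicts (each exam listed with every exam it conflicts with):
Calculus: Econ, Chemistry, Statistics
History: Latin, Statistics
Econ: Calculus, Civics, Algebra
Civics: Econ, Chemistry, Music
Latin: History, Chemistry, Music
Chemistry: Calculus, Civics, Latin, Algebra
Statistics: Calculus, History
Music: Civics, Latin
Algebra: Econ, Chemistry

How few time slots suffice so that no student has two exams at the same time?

3

The cycle Statistics-History-Latin-Chemistry-Calculus-Statistics has odd length 5, so it cannot be 2-colored; at least 3 time slots are needed.
A valid assignment using 3 time slots: Calculus=2, History=1, Econ=1, Civics=2, Latin=2, Chemistry=1, Statistics=3, Music=1, Algebra=2. Each listed conflict is separated.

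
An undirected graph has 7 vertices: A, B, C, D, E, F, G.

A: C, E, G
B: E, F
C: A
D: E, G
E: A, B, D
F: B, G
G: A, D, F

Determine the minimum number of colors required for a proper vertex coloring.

The cycle G-D-E-B-F-G has odd length 5, so it cannot be 2-colored; at least 3 colors are needed.
One proper 3-coloring: A=blue, B=green, C=red, D=blue, E=red, F=blue, G=red. Each edge has distinct colors on its endpoints.

3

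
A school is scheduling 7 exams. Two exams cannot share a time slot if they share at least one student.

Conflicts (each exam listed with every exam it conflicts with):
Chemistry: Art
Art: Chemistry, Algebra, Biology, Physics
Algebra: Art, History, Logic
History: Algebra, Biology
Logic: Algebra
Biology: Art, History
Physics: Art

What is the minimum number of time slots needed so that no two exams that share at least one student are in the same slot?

2

Art and Physics conflict, so at least 2 time slots are needed.
2 time slots suffice: Chemistry=2, Art=1, Algebra=2, History=1, Logic=1, Biology=2, Physics=2. Each listed conflict is separated.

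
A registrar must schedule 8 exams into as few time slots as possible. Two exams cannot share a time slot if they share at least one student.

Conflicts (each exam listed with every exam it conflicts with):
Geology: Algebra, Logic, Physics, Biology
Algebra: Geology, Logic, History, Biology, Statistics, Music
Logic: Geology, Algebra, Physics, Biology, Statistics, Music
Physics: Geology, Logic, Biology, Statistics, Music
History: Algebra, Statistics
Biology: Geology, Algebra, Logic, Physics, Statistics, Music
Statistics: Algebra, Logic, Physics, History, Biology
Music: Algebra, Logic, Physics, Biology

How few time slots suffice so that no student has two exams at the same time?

Algebra, Logic, Biology, Music are mutually in conflict, so at least 4 time slots are needed.
4 time slots suffice: time slot 1 → {History, Biology}; time slot 2 → {Algebra, Physics}; time slot 3 → {Logic}; time slot 4 → {Geology, Statistics, Music}. No two conflicting exams share a time slot.

4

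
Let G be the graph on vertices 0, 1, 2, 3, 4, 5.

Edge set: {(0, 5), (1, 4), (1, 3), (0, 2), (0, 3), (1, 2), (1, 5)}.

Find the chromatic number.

2

1 and 4 are adjacent, so at least 2 colors are needed.
2 colors suffice: color a → {0, 1}; color b → {2, 3, 4, 5}. Every edge joins two different colors.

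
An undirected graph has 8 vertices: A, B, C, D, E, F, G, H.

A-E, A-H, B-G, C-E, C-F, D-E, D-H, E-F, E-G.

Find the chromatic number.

C, E, F are mutually adjacent, so at least 3 colors are needed.
3 colors suffice: color 1 → {B, E, H}; color 2 → {A, C, D, G}; color 3 → {F}. No two adjacent vertices share a color.

3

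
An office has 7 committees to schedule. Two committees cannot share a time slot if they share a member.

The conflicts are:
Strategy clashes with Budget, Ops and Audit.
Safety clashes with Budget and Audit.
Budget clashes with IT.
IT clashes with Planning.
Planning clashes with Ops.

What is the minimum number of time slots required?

The cycle IT-Budget-Strategy-Ops-Planning-IT has odd length 5, so it cannot be 2-colored; at least 3 time slots are needed.
Using 3 time slots: Strategy=1, Safety=1, Budget=2, IT=3, Planning=1, Ops=2, Audit=2. Each listed conflict is separated.

3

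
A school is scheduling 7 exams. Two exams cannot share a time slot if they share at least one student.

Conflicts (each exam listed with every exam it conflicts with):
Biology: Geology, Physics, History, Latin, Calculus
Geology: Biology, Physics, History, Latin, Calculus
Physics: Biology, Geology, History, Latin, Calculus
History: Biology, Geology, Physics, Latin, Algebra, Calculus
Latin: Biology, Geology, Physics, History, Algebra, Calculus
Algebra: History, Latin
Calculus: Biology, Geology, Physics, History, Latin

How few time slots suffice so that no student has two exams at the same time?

Biology, Geology, Physics, History, Latin, Calculus pairwise conflict, so at least 6 time slots are needed.
Using 6 time slots: Biology=3, Geology=6, Physics=4, History=1, Latin=2, Algebra=3, Calculus=5. No two conflicting exams share a time slot.

6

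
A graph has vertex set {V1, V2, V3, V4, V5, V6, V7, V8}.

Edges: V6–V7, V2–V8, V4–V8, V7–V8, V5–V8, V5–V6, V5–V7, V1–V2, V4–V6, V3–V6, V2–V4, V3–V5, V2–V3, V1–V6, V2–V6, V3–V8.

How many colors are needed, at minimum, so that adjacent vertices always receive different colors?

V5, V7, V8 are mutually adjacent, so at least 3 colors are needed.
3 colors suffice: color 1 → {V6, V8}; color 2 → {V2, V5}; color 3 → {V1, V3, V4, V7}. Every edge joins two different colors.

3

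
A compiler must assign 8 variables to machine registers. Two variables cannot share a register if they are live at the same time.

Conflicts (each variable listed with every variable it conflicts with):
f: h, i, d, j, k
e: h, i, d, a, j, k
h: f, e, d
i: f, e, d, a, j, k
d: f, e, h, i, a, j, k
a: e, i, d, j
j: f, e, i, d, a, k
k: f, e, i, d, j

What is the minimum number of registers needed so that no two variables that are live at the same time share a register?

5

f, i, d, j, k all conflict with each other, so at least 5 registers are needed.
5 registers suffice: f=2, e=2, h=3, i=4, d=1, a=5, j=3, k=5. Each listed conflict is separated.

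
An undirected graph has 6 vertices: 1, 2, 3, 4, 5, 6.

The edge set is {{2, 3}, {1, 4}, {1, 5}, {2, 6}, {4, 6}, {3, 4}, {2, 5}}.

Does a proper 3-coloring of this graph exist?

The chromatic number is 3. The cycle 1-4-3-2-5-1 has odd length 5, so it cannot be 2-colored; at least 3 colors are needed.
3 colors suffice: 1=b, 2=a, 3=b, 4=a, 5=c, 6=b.
That is already a proper 3-coloring.

Yes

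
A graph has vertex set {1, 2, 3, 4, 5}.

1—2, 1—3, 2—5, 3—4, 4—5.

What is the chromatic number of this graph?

3

The cycle 5-4-3-1-2-5 has odd length 5, so it cannot be 2-colored; at least 3 colors are needed.
3 colors suffice: 1=green, 2=blue, 3=red, 4=blue, 5=red. No two adjacent vertices share a color.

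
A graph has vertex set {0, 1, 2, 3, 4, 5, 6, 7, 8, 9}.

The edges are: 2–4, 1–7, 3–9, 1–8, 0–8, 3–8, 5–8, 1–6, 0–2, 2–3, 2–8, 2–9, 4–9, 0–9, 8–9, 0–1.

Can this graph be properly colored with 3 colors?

2, 3, 8, 9 form a clique, so at least 4 colors are needed.
So 3 colors are not enough.

No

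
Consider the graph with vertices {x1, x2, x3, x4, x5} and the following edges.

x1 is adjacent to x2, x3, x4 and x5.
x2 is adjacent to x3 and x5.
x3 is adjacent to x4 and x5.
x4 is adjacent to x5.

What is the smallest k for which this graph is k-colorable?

x1, x2, x3, x5 form a clique, so at least 4 colors are needed.
A valid assignment using 4 colors: x1=1, x2=4, x3=2, x4=4, x5=3. Every edge joins two different colors.

4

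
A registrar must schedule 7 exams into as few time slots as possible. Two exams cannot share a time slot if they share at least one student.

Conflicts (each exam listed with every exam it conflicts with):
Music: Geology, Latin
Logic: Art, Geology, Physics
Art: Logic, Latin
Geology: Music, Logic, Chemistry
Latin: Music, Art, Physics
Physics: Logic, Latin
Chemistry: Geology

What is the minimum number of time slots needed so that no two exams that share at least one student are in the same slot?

3

The cycle Latin-Music-Geology-Logic-Physics-Latin has odd length 5, so it cannot be 2-colored; at least 3 time slots are needed.
3 time slots suffice: Music=2, Logic=2, Art=3, Geology=1, Latin=1, Physics=3, Chemistry=2. No two conflicting exams share a time slot.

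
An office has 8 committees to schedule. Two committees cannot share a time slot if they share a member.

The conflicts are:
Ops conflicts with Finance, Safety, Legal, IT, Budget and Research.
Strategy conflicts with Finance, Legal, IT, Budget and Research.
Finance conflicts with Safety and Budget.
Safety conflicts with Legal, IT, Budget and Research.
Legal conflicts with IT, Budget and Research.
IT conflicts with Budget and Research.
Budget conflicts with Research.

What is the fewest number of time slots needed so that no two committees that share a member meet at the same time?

6

Ops, Safety, Legal, IT, Budget, Research are mutually in conflict, so at least 6 time slots are needed.
A valid assignment using 6 time slots: Ops=6, Strategy=4, Finance=2, Safety=4, Legal=2, IT=3, Budget=1, Research=5. Each listed conflict is separated.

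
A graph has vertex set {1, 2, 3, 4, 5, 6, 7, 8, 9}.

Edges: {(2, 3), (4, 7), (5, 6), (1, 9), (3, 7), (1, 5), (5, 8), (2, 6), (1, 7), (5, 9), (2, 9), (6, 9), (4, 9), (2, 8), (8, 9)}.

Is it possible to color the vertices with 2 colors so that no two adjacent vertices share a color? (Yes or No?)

No

2, 8, 9 form a triangle, so at least 3 colors are needed.
So 2 colors are not enough.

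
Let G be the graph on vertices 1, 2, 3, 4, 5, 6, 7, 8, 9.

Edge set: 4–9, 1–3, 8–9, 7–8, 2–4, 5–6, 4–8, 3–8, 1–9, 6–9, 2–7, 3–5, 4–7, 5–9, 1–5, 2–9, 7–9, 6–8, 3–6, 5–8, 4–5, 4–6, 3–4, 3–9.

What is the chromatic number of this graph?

6

3, 4, 5, 6, 8, 9 are mutually adjacent (a clique of size 6), so at least 6 colors are needed.
6 colors suffice: color a → {9}; color b → {1, 4}; color c → {2, 8}; color d → {3, 7}; color e → {5}; color f → {6}. Each edge has distinct colors on its endpoints.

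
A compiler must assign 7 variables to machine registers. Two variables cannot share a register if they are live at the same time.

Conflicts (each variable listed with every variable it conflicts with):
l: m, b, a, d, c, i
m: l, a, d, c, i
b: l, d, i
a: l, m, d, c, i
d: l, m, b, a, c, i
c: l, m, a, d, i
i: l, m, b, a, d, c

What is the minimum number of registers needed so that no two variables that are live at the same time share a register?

l, m, a, d, c, i pairwise conflict, so at least 6 registers are needed.
6 registers suffice: l=1, m=4, b=4, a=5, d=2, c=6, i=3. No two conflicting variables share a register.

6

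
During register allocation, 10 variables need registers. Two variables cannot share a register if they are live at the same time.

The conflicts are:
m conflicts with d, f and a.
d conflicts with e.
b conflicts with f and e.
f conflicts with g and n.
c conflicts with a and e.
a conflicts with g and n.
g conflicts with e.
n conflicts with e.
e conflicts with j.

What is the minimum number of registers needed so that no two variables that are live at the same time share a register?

3

The cycle m-a-g-e-d-m has odd length 5, so it cannot be 2-colored; at least 3 registers are needed.
A valid assignment using 3 registers: m=2, d=3, b=2, f=1, c=2, a=1, g=2, n=2, e=1, j=2. Each listed conflict is separated.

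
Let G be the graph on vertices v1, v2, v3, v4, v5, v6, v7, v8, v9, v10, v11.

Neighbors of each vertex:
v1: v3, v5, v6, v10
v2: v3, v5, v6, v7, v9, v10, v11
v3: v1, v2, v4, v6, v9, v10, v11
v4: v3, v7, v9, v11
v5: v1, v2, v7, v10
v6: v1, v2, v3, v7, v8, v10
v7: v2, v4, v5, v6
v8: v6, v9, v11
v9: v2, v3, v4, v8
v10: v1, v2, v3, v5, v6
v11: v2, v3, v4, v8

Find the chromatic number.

4

v1, v3, v6, v10 form a clique, so at least 4 colors are needed.
4 colors suffice: color 1 → {v3, v7, v8}; color 2 → {v1, v2, v4}; color 3 → {v5, v6, v9, v11}; color 4 → {v10}. Each edge has distinct colors on its endpoints.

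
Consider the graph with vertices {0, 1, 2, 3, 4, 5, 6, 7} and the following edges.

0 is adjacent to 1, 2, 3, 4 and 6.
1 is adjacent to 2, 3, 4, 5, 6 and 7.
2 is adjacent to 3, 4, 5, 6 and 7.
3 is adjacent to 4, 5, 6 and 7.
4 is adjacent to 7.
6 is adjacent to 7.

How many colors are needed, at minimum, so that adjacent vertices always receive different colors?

5

0, 1, 2, 3, 6 are mutually adjacent (a clique of size 5), so at least 5 colors are needed.
5 colors suffice: color a → {2}; color b → {1}; color c → {3}; color d → {0, 5, 7}; color e → {4, 6}. Each edge has distinct colors on its endpoints.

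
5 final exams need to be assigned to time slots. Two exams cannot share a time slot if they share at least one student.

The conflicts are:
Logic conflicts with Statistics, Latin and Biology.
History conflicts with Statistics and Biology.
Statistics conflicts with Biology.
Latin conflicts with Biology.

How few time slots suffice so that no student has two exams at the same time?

3

History, Statistics, Biology are mutually in conflict, so at least 3 time slots are needed.
3 time slots suffice: time slot 1 → {Biology}; time slot 2 → {Statistics, Latin}; time slot 3 → {Logic, History}. Every pair that conflicts lands in different time slots.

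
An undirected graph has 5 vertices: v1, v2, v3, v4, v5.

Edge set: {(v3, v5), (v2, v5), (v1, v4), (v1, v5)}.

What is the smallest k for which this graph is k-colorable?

v2 and v5 are adjacent, so at least 2 colors are needed.
2 colors suffice: color 1 → {v4, v5}; color 2 → {v1, v2, v3}. No two adjacent vertices share a color.

2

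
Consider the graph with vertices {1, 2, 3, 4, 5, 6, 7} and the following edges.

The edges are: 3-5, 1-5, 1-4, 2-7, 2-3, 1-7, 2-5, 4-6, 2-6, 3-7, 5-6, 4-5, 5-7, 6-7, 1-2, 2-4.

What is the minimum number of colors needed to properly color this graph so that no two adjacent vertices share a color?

2, 3, 5, 7 are mutually adjacent (a clique of size 4), so at least 4 colors are needed.
4 colors suffice: color red → {5}; color blue → {2}; color green → {4, 7}; color yellow → {1, 3, 6}. No two adjacent vertices share a color.

4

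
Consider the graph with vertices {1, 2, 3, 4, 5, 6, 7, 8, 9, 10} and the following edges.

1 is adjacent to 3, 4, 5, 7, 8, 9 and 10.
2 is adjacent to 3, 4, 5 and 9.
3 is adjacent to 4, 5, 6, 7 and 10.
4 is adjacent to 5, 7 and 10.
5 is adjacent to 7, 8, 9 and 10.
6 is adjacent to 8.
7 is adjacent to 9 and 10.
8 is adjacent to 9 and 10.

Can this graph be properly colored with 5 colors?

No

1, 3, 4, 5, 7, 10 form a clique, so at least 6 colors are needed.
So 5 colors are not enough.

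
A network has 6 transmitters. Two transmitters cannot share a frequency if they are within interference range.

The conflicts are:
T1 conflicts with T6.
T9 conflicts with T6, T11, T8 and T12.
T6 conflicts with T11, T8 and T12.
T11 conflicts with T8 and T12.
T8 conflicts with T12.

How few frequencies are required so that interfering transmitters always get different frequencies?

5

T9, T6, T11, T8, T12 are mutually in conflict, so at least 5 frequencies are needed.
5 frequencies suffice: frequency 1 → {T6}; frequency 2 → {T1, T11}; frequency 3 → {T8}; frequency 4 → {T12}; frequency 5 → {T9}. Each listed conflict is separated.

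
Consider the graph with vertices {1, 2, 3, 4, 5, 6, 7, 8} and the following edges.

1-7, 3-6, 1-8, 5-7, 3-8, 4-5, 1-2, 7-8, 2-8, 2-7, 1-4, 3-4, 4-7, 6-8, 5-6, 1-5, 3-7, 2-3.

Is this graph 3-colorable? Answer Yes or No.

1, 4, 5, 7 form a clique, so at least 4 colors are needed.
So 3 colors are not enough.

No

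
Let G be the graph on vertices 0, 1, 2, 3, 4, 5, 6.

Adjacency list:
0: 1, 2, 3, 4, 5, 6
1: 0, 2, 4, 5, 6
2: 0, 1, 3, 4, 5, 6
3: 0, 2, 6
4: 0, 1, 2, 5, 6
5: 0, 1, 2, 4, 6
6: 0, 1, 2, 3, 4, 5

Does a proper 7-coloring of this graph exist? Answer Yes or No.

The chromatic number is 6. 0, 1, 2, 4, 5, 6 form a clique, so at least 6 colors are needed.
A valid assignment using 6 colors: 0=b, 1=d, 2=c, 3=d, 4=e, 5=f, 6=a.
Since 7 ≥ 6, a proper 7-coloring certainly exists.

Yes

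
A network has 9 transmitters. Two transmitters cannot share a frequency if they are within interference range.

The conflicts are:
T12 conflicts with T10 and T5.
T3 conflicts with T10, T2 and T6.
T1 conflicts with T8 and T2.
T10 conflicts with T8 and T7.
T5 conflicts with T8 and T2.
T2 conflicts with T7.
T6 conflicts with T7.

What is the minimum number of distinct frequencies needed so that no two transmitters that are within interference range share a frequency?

The cycle T8-T5-T2-T7-T10-T8 has odd length 5, so it cannot be 2-colored; at least 3 frequencies are needed.
3 frequencies suffice: frequency 1 → {T10, T2, T6}; frequency 2 → {T12, T3, T8, T7}; frequency 3 → {T1, T5}. Every pair that conflicts lands in different frequencies.

3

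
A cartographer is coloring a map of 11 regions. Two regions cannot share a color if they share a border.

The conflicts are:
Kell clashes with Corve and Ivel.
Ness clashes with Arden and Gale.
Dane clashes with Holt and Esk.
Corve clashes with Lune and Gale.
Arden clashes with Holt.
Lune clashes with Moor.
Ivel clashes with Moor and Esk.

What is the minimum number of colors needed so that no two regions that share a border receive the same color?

The cycle Kell-Ivel-Moor-Lune-Corve-Kell has odd length 5, so it cannot be 2-colored; at least 3 colors are needed.
3 colors suffice: color 1 → {Ness, Corve, Ivel, Holt}; color 2 → {Kell, Dane, Arden, Gale, Moor}; color 3 → {Lune, Esk}. Each listed conflict is separated.

3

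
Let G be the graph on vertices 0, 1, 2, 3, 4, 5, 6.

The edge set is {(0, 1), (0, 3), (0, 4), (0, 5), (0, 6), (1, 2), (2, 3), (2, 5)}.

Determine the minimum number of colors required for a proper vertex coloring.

2

0 and 3 are adjacent, so at least 2 colors are needed.
A valid assignment using 2 colors: 0=red, 1=blue, 2=red, 3=blue, 4=blue, 5=blue, 6=blue. Every edge joins two different colors.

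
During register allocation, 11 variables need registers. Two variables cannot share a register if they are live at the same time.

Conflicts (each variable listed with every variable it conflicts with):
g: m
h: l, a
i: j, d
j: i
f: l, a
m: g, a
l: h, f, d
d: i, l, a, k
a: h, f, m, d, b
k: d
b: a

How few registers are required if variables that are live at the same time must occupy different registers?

f and l conflict, so at least 2 registers are needed.
Using 2 registers: g=1, h=2, i=1, j=2, f=2, m=2, l=1, d=2, a=1, k=1, b=2. Every pair that conflicts lands in different registers.

2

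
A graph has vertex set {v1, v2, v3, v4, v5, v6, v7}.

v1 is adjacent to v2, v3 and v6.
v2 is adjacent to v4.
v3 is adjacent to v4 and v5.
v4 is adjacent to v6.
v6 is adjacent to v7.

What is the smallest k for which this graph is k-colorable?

v3 and v5 are adjacent, so at least 2 colors are needed.
2 colors suffice: color 1 → {v2, v3, v6}; color 2 → {v1, v4, v5, v7}. No two adjacent vertices share a color.

2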